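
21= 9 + 12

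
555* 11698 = 6492390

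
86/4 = 43/2 = 21.50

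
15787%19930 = 15787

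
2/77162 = 1/38581 = 0.00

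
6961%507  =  370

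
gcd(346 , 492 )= 2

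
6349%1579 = 33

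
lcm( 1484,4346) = 60844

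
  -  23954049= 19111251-43065300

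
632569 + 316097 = 948666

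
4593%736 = 177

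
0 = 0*65499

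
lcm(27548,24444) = 1735524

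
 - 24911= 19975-44886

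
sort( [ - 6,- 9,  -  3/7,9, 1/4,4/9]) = [  -  9, - 6,-3/7, 1/4, 4/9,  9]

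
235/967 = 235/967 = 0.24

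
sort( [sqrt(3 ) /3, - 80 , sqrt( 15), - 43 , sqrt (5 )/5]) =[ - 80,  -  43, sqrt (5)/5, sqrt( 3) /3, sqrt(15 ) ] 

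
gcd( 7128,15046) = 2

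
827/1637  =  827/1637 = 0.51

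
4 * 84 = 336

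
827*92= 76084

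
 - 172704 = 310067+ - 482771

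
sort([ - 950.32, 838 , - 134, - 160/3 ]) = [ - 950.32 , - 134 , - 160/3, 838]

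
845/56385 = 169/11277=0.01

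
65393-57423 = 7970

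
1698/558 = 283/93 = 3.04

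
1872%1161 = 711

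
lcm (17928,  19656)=1631448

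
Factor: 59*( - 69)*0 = 0^1=0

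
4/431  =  4/431 = 0.01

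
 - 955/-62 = 15 + 25/62=   15.40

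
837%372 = 93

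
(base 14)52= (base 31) 2a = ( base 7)132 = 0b1001000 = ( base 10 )72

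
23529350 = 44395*530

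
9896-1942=7954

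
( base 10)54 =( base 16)36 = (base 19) 2g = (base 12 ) 46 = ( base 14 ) 3C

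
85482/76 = 42741/38= 1124.76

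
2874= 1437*2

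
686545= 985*697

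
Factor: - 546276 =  - 2^2*3^1 * 45523^1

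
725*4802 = 3481450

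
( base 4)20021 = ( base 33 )FQ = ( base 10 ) 521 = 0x209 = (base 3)201022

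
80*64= 5120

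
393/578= 393/578 = 0.68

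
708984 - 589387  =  119597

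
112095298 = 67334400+44760898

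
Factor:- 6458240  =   - 2^7*5^1*10091^1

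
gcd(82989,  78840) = 9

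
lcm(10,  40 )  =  40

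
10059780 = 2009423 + 8050357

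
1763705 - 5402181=  -  3638476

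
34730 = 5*6946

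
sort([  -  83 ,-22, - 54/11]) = [ - 83,-22, - 54/11 ]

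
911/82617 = 911/82617 = 0.01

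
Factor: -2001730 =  - 2^1 * 5^1*47^1*4259^1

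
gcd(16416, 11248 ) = 304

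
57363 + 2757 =60120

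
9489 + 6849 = 16338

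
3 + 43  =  46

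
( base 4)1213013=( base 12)399b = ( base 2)1100111000111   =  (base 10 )6599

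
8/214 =4/107=0.04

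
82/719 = 82/719= 0.11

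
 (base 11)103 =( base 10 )124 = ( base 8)174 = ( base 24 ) 54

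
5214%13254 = 5214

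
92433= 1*92433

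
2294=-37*( - 62)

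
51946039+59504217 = 111450256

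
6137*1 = 6137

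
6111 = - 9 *( - 679)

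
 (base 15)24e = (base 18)1b2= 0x20c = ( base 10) 524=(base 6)2232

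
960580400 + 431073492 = 1391653892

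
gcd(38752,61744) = 16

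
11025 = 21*525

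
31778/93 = 341 + 65/93 = 341.70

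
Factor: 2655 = 3^2 *5^1*59^1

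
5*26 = 130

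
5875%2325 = 1225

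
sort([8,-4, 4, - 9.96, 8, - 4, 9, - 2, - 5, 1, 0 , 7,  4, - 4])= [ - 9.96, - 5, - 4, - 4, - 4, - 2,0 , 1,4, 4, 7, 8, 8, 9]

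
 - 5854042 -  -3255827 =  - 2598215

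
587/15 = 587/15 = 39.13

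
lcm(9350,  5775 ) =196350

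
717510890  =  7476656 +710034234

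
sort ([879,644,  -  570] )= [  -  570,644,879]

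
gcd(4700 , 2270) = 10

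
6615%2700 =1215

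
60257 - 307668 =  - 247411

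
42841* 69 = 2956029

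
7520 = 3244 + 4276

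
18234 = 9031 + 9203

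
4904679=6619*741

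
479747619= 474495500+5252119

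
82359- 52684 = 29675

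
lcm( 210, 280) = 840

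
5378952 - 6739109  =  -1360157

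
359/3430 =359/3430 = 0.10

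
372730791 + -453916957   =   - 81186166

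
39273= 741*53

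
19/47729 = 19/47729= 0.00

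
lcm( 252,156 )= 3276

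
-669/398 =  - 669/398 = - 1.68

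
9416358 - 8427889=988469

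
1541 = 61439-59898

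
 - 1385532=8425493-9811025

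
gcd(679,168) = 7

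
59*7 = 413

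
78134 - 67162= 10972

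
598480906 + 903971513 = 1502452419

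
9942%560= 422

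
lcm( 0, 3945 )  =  0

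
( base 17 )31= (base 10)52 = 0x34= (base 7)103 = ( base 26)20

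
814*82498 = 67153372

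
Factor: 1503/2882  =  2^( - 1)*3^2*11^(  -  1) * 131^( - 1)*167^1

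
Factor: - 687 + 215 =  - 2^3*59^1 = -  472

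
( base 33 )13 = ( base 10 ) 36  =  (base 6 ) 100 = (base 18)20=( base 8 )44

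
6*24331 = 145986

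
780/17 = 45 + 15/17 = 45.88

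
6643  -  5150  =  1493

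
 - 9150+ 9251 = 101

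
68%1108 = 68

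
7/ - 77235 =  - 7/77235 =- 0.00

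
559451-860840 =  - 301389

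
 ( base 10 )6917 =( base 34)5xf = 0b1101100000101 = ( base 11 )5219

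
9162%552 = 330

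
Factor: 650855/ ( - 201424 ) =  - 2^ ( - 4) * 5^1*12589^( - 1)*130171^1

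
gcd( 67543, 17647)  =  7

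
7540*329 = 2480660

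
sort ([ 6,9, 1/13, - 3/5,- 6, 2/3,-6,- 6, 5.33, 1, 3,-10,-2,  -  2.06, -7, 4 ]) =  [-10,-7, - 6,- 6, - 6,-2.06, - 2, - 3/5,1/13,  2/3, 1, 3, 4, 5.33, 6,9]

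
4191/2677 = 1 + 1514/2677 = 1.57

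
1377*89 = 122553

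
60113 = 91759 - 31646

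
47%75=47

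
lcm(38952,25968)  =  77904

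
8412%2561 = 729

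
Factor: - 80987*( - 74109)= 3^1 * 7^1*109^1 * 743^1*3529^1 =6001865583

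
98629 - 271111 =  - 172482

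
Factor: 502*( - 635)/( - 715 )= 63754/143 = 2^1 *11^( - 1)*13^(-1)*127^1* 251^1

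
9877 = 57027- 47150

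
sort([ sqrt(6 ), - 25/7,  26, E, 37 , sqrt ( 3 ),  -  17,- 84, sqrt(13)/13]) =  [ - 84, - 17, - 25/7,sqrt(13 ) /13, sqrt( 3),sqrt ( 6),E, 26,37]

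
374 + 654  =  1028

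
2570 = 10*257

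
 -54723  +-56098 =-110821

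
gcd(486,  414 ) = 18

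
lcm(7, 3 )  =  21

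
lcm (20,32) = 160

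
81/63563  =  81/63563 = 0.00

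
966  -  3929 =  - 2963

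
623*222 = 138306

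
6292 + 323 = 6615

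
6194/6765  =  6194/6765  =  0.92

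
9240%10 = 0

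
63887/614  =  104 + 31/614=   104.05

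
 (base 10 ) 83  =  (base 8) 123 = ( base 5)313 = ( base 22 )3H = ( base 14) 5D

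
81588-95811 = -14223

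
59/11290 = 59/11290 = 0.01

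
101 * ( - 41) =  - 4141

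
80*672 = 53760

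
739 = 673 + 66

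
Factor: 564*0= 0= 0^1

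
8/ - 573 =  - 1 + 565/573 =-0.01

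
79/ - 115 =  - 79/115  =  -0.69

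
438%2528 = 438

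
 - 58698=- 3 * 19566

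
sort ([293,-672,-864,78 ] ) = [ - 864, - 672,78, 293 ] 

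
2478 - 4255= -1777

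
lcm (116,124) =3596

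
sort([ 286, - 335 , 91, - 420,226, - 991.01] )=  [-991.01, - 420  , - 335,91,226,  286 ] 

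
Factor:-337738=-2^1*168869^1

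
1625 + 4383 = 6008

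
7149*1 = 7149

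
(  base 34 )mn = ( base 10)771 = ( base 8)1403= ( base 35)M1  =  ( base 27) 11F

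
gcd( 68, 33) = 1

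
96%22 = 8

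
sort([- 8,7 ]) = [- 8,7]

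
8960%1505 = 1435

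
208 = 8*26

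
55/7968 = 55/7968 = 0.01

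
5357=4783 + 574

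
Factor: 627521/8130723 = 3^( - 1) * 17^1*36913^1*2710241^( - 1 ) 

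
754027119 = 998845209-244818090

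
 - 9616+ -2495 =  - 12111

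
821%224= 149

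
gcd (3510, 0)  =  3510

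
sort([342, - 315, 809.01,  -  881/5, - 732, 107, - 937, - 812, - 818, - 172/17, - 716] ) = [ - 937, - 818, - 812, - 732, - 716,-315, - 881/5, - 172/17,107, 342,809.01] 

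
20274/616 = 10137/308 = 32.91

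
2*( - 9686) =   -  19372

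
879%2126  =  879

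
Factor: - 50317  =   - 67^1*751^1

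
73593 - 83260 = - 9667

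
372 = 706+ - 334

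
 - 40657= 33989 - 74646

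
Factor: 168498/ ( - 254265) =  - 222/335 = -2^1*3^1*5^( - 1) * 37^1*67^(- 1) 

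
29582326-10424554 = 19157772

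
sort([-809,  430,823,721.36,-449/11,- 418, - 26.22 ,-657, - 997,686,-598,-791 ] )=[  -  997,-809,-791, - 657,- 598, - 418,  -  449/11, - 26.22,430 , 686,721.36, 823]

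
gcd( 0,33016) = 33016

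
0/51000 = 0 = 0.00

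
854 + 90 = 944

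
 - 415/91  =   - 5 + 40/91 = -  4.56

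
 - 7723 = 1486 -9209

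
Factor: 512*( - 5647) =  - 2^9*5647^1= - 2891264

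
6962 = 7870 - 908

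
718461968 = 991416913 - 272954945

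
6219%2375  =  1469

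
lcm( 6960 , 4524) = 90480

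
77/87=77/87=0.89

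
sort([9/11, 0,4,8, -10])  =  [ - 10,  0, 9/11,4 , 8]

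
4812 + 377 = 5189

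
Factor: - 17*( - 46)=782 = 2^1*17^1*23^1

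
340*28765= 9780100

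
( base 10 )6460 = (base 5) 201320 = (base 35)59k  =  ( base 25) A8A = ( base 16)193c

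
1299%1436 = 1299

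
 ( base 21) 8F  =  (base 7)351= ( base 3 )20210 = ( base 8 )267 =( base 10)183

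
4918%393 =202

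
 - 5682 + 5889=207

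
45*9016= 405720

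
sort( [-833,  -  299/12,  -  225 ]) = [-833, -225, - 299/12]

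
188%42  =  20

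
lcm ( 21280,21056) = 2000320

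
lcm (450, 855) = 8550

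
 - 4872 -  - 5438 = 566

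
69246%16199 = 4450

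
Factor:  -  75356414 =-2^1*7^3 * 109849^1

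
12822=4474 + 8348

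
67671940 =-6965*(-9716 ) 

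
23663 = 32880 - 9217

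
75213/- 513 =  - 147 +22/57 = - 146.61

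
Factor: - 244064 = -2^5 * 29^1*263^1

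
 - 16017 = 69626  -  85643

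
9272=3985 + 5287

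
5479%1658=505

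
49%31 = 18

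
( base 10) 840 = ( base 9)1133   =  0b1101001000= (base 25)18f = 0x348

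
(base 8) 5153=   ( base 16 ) A6B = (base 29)34s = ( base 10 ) 2667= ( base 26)3of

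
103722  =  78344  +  25378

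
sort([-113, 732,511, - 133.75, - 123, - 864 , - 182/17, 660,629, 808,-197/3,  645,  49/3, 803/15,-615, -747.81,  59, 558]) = [ - 864,-747.81, - 615,-133.75, -123, - 113, - 197/3, - 182/17,  49/3,803/15, 59,  511,  558,629 , 645 , 660, 732,808 ] 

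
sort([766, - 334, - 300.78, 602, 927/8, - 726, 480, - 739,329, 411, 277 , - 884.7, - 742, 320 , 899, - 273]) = [ - 884.7, - 742, - 739, - 726, - 334,  -  300.78,  -  273, 927/8 , 277,320, 329 , 411, 480 , 602, 766, 899]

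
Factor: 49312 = 2^5*23^1*67^1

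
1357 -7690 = - 6333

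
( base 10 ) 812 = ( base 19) 24E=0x32c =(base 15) 392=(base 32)pc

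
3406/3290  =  1 + 58/1645 = 1.04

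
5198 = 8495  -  3297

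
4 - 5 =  - 1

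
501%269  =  232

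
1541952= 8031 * 192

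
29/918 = 29/918=   0.03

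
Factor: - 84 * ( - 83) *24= 167328=2^5*3^2*7^1*83^1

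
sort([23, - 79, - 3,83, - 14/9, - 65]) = [  -  79 , - 65, - 3  , - 14/9 , 23  ,  83]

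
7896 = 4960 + 2936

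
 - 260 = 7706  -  7966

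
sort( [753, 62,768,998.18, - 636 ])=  [ - 636, 62,753, 768,998.18]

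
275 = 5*55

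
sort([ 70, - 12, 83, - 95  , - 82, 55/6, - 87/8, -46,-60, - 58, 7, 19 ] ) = [ - 95,-82, - 60, - 58 , - 46, - 12, - 87/8 , 7, 55/6, 19, 70,83]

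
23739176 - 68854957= - 45115781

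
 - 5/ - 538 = 5/538 = 0.01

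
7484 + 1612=9096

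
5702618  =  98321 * 58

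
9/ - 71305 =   -  9/71305 = - 0.00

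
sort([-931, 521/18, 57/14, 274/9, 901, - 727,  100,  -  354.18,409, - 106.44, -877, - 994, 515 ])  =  [ - 994, - 931,-877, - 727,-354.18,  -  106.44,57/14, 521/18, 274/9, 100, 409,515,901]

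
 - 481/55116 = - 481/55116 = - 0.01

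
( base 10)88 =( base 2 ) 1011000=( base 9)107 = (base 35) 2I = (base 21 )44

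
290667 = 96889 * 3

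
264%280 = 264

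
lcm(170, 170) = 170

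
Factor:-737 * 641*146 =  -  68972882  =  - 2^1*11^1*67^1*73^1*641^1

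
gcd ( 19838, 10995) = 1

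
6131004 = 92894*66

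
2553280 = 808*3160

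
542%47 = 25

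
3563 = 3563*1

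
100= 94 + 6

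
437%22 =19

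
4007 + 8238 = 12245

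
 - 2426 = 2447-4873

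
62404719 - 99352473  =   - 36947754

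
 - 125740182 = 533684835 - 659425017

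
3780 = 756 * 5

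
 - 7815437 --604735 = - 7210702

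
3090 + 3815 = 6905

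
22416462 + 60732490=83148952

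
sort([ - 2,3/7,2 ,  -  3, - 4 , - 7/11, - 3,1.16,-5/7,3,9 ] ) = [ - 4, - 3 , - 3, - 2 ,  -  5/7, - 7/11,3/7 , 1.16,2, 3, 9]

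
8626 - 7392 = 1234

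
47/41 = 1 +6/41= 1.15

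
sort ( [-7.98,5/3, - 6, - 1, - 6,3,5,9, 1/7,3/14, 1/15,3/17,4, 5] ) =[ - 7.98, - 6,-6, - 1,1/15, 1/7,3/17, 3/14,5/3,3,4, 5,5,9]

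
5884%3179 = 2705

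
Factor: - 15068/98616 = -2^ ( - 1 )*3^( - 1)*7^ ( - 1)*587^ ( -1)*3767^1 = -  3767/24654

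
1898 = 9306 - 7408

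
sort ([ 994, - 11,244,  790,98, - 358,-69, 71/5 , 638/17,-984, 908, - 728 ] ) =[ - 984,  -  728, - 358, - 69, - 11,71/5,638/17, 98, 244,790,  908,994 ] 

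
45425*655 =29753375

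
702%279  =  144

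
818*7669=6273242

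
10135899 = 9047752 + 1088147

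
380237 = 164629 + 215608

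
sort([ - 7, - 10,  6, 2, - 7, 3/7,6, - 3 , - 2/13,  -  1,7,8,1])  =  [ - 10,-7 ,-7, - 3, - 1, - 2/13, 3/7,1, 2, 6,6,7,  8]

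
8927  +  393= 9320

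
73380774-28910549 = 44470225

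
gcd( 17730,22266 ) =18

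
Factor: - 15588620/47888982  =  -2^1 *3^( - 5 )*5^1*211^( - 1 )*  467^( - 1)*839^1 * 929^1 = - 7794310/23944491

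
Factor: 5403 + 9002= 14405 = 5^1*43^1 * 67^1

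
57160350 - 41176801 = 15983549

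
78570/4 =39285/2 = 19642.50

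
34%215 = 34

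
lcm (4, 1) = 4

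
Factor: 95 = 5^1*19^1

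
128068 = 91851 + 36217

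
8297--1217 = 9514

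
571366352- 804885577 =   -  233519225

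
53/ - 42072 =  - 1 + 42019/42072=- 0.00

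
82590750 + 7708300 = 90299050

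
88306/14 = 6307 + 4/7=6307.57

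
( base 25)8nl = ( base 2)1010111011100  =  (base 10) 5596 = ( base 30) 66g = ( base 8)12734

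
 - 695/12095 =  - 1 + 2280/2419=- 0.06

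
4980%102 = 84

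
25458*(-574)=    - 14612892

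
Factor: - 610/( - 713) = 2^1*5^1*23^(  -  1 ) * 31^( - 1)*61^1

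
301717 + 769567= 1071284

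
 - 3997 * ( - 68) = 271796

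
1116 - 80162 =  - 79046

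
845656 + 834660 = 1680316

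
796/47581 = 796/47581 = 0.02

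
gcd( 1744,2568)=8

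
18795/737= 25 + 370/737   =  25.50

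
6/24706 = 3/12353 = 0.00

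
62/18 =3 + 4/9 = 3.44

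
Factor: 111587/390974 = 2^( - 1)*7^1 * 19^1*233^(-1) = 133/466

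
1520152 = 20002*76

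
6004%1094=534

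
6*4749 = 28494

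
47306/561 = 47306/561 = 84.32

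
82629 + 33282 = 115911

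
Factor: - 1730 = -2^1*5^1*173^1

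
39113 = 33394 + 5719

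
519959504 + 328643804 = 848603308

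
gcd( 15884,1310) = 2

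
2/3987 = 2/3987 = 0.00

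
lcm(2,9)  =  18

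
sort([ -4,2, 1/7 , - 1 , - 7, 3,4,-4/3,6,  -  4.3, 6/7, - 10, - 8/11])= [ - 10,  -  7, - 4.3, - 4, - 4/3, - 1, - 8/11 , 1/7,6/7, 2,3, 4, 6]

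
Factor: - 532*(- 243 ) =2^2*3^5 * 7^1*19^1=129276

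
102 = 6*17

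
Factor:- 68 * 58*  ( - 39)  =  2^3*3^1*13^1*17^1*29^1 = 153816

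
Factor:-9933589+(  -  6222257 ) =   -  16155846 = - 2^1*3^2*7^1 * 128221^1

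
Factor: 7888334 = 2^1*709^1*5563^1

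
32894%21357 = 11537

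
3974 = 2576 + 1398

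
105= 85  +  20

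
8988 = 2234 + 6754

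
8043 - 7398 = 645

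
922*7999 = 7375078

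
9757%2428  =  45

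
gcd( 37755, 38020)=5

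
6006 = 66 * 91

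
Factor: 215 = 5^1*43^1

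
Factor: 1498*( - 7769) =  - 11637962 = - 2^1*7^1*17^1*107^1*457^1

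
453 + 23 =476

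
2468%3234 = 2468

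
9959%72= 23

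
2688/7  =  384 = 384.00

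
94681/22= 4303  +  15/22 = 4303.68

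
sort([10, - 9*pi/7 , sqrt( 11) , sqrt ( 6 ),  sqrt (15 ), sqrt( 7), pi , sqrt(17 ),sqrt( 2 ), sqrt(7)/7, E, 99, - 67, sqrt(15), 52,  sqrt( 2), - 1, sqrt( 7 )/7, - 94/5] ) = [ - 67 , - 94/5, - 9*pi/7, - 1, sqrt(7)/7, sqrt(7 )/7, sqrt( 2 ),  sqrt( 2), sqrt( 6), sqrt(7), E, pi,  sqrt( 11), sqrt( 15 ), sqrt( 15), sqrt( 17 ),10, 52, 99]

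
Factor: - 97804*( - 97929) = 2^2*3^5*7^2*13^1*31^1*499^1 = 9577847916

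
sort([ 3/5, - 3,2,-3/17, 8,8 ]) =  [ - 3, - 3/17,3/5,2 , 8,8 ] 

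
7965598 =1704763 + 6260835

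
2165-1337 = 828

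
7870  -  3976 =3894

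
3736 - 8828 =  - 5092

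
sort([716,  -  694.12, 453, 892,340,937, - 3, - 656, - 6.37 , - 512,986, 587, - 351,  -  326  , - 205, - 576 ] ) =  [ - 694.12,-656,-576, - 512 , - 351, - 326, - 205, - 6.37,-3, 340, 453, 587,716, 892,  937, 986 ]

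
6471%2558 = 1355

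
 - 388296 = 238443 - 626739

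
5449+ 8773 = 14222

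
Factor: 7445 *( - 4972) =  - 37016540= - 2^2 *5^1 * 11^1 * 113^1*1489^1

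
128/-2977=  - 1 + 2849/2977 = - 0.04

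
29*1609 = 46661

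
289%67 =21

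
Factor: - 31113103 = - 7^1 * 4444729^1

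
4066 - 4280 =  - 214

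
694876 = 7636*91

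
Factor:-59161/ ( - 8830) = 2^( -1 ) * 5^ ( - 1 )*67^1 = 67/10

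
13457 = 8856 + 4601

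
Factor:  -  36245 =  - 5^1*11^1*659^1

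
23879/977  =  24 + 431/977   =  24.44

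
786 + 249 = 1035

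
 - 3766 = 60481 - 64247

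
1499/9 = 166 + 5/9 = 166.56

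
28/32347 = 4/4621 = 0.00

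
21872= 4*5468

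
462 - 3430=-2968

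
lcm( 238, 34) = 238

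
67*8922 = 597774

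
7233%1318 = 643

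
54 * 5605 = 302670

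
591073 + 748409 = 1339482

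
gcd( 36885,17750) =5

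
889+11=900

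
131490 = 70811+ 60679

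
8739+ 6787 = 15526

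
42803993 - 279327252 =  - 236523259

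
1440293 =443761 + 996532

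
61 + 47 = 108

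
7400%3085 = 1230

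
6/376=3/188 = 0.02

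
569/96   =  5+89/96= 5.93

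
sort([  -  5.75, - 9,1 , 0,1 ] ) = [ - 9, - 5.75, 0,1, 1 ] 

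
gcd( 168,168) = 168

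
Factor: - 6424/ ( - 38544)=1/6 = 2^ ( - 1 )*3^ ( - 1)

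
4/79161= 4/79161= 0.00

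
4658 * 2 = 9316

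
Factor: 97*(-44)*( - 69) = 2^2*3^1*11^1*23^1*97^1 = 294492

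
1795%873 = 49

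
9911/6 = 1651 + 5/6=1651.83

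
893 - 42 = 851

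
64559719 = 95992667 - 31432948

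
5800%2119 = 1562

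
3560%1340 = 880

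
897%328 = 241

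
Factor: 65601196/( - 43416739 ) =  - 2^2*16400299^1 * 43416739^(  -  1 )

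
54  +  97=151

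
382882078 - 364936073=17946005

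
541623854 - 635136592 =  - 93512738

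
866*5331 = 4616646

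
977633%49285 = 41218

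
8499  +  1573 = 10072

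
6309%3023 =263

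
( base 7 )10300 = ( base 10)2548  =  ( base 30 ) 2OS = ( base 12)1584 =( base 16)9F4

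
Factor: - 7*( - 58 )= 2^1*  7^1*29^1= 406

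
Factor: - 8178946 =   -  2^1 * 4089473^1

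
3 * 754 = 2262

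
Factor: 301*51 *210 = 2^1*3^2  *5^1*7^2*17^1*43^1 = 3223710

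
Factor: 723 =3^1*241^1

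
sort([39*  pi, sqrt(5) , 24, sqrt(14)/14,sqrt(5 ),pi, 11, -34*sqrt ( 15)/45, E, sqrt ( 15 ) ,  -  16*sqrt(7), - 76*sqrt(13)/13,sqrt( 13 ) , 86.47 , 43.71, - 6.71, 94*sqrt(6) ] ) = [ - 16* sqrt(7),-76*sqrt( 13)/13,-6.71, - 34*sqrt(15 ) /45, sqrt (14)/14, sqrt(5), sqrt(5),  E, pi,sqrt(13), sqrt(15),11,24, 43.71,86.47,39*pi,94*sqrt ( 6)]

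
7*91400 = 639800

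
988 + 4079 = 5067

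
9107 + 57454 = 66561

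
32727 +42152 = 74879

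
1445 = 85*17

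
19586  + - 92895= - 73309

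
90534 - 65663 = 24871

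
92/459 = 92/459  =  0.20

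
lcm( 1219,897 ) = 47541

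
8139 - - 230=8369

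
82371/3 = 27457= 27457.00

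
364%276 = 88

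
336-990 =  -  654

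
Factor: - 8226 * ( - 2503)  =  2^1 * 3^2 * 457^1 * 2503^1=20589678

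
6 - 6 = 0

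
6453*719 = 4639707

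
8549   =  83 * 103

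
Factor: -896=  - 2^7*7^1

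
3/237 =1/79 =0.01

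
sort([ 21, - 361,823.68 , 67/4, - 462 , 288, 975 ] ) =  [ -462, - 361,67/4,21,288,823.68,975 ] 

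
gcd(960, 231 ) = 3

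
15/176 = 15/176 = 0.09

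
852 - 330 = 522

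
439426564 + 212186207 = 651612771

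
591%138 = 39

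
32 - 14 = 18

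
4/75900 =1/18975 =0.00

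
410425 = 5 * 82085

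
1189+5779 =6968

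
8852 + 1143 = 9995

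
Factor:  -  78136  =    -  2^3*9767^1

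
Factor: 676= 2^2*13^2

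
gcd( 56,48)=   8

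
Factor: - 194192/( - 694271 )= 2^4 * 53^1*229^1 * 694271^ ( - 1)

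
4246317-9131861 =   -  4885544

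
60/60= 1 = 1.00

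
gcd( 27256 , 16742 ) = 2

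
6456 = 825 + 5631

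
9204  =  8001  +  1203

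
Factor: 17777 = 29^1*613^1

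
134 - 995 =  - 861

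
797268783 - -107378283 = 904647066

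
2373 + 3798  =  6171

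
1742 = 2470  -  728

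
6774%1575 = 474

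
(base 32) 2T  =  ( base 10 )93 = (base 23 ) 41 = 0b1011101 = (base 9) 113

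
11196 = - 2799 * ( - 4) 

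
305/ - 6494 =-305/6494=-0.05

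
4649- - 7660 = 12309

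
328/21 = 15 + 13/21 = 15.62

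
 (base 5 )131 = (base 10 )41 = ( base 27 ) 1e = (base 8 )51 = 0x29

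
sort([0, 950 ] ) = [0, 950 ]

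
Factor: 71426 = 2^1*71^1*503^1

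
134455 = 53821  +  80634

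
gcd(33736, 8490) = 2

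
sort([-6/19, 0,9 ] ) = [  -  6/19, 0,9]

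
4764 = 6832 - 2068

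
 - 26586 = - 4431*6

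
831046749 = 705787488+125259261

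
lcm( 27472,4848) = 82416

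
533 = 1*533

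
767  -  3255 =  - 2488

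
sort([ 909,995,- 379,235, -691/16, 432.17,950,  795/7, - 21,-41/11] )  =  [-379,-691/16, -21 ,-41/11,795/7, 235,432.17,909,950,  995]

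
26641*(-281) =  - 7486121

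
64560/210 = 2152/7 = 307.43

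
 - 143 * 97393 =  - 13927199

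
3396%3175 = 221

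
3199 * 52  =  166348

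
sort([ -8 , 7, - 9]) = [- 9,-8,7 ] 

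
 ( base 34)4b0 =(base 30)5gi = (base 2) 1001110000110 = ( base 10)4998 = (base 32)4s6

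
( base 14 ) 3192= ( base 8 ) 20554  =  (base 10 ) 8556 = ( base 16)216c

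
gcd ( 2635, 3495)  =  5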